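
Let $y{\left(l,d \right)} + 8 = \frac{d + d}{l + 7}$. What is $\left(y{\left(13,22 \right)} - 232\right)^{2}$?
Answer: $\frac{1413721}{25} \approx 56549.0$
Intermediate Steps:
$y{\left(l,d \right)} = -8 + \frac{2 d}{7 + l}$ ($y{\left(l,d \right)} = -8 + \frac{d + d}{l + 7} = -8 + \frac{2 d}{7 + l}$)
$\left(y{\left(13,22 \right)} - 232\right)^{2} = \left(\frac{2 \left(-28 + 22 - 52\right)}{7 + 13} - 232\right)^{2} = \left(\frac{2 \left(-28 + 22 - 52\right)}{20} - 232\right)^{2} = \left(2 \cdot \frac{1}{20} \left(-58\right) - 232\right)^{2} = \left(- \frac{29}{5} - 232\right)^{2} = \left(- \frac{1189}{5}\right)^{2} = \frac{1413721}{25}$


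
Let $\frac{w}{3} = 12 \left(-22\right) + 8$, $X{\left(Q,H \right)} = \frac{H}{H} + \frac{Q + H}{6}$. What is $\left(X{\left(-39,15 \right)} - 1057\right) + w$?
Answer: $-1828$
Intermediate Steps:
$X{\left(Q,H \right)} = 1 + \frac{H}{6} + \frac{Q}{6}$ ($X{\left(Q,H \right)} = 1 + \left(H + Q\right) \frac{1}{6} = 1 + \left(\frac{H}{6} + \frac{Q}{6}\right) = 1 + \frac{H}{6} + \frac{Q}{6}$)
$w = -768$ ($w = 3 \left(12 \left(-22\right) + 8\right) = 3 \left(-264 + 8\right) = 3 \left(-256\right) = -768$)
$\left(X{\left(-39,15 \right)} - 1057\right) + w = \left(\left(1 + \frac{1}{6} \cdot 15 + \frac{1}{6} \left(-39\right)\right) - 1057\right) - 768 = \left(\left(1 + \frac{5}{2} - \frac{13}{2}\right) - 1057\right) - 768 = \left(-3 - 1057\right) - 768 = -1060 - 768 = -1828$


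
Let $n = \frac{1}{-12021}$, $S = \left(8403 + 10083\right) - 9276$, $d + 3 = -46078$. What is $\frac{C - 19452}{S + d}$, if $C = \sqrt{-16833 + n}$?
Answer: $\frac{19452}{36871} - \frac{i \sqrt{2432443267374}}{443226291} \approx 0.52757 - 0.0035188 i$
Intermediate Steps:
$d = -46081$ ($d = -3 - 46078 = -46081$)
$S = 9210$ ($S = 18486 - 9276 = 9210$)
$n = - \frac{1}{12021} \approx -8.3188 \cdot 10^{-5}$
$C = \frac{i \sqrt{2432443267374}}{12021}$ ($C = \sqrt{-16833 - \frac{1}{12021}} = \sqrt{- \frac{202349494}{12021}} = \frac{i \sqrt{2432443267374}}{12021} \approx 129.74 i$)
$\frac{C - 19452}{S + d} = \frac{\frac{i \sqrt{2432443267374}}{12021} - 19452}{9210 - 46081} = \frac{-19452 + \frac{i \sqrt{2432443267374}}{12021}}{-36871} = \left(-19452 + \frac{i \sqrt{2432443267374}}{12021}\right) \left(- \frac{1}{36871}\right) = \frac{19452}{36871} - \frac{i \sqrt{2432443267374}}{443226291}$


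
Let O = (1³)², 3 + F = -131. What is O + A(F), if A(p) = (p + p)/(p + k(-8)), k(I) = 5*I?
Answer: 221/87 ≈ 2.5402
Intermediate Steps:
F = -134 (F = -3 - 131 = -134)
A(p) = 2*p/(-40 + p) (A(p) = (p + p)/(p + 5*(-8)) = (2*p)/(p - 40) = (2*p)/(-40 + p) = 2*p/(-40 + p))
O = 1 (O = 1² = 1)
O + A(F) = 1 + 2*(-134)/(-40 - 134) = 1 + 2*(-134)/(-174) = 1 + 2*(-134)*(-1/174) = 1 + 134/87 = 221/87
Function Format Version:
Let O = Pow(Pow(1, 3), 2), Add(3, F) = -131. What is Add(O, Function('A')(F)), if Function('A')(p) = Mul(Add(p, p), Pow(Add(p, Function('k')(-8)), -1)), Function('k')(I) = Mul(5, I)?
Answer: Rational(221, 87) ≈ 2.5402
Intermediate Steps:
F = -134 (F = Add(-3, -131) = -134)
Function('A')(p) = Mul(2, p, Pow(Add(-40, p), -1)) (Function('A')(p) = Mul(Add(p, p), Pow(Add(p, Mul(5, -8)), -1)) = Mul(Mul(2, p), Pow(Add(p, -40), -1)) = Mul(Mul(2, p), Pow(Add(-40, p), -1)) = Mul(2, p, Pow(Add(-40, p), -1)))
O = 1 (O = Pow(1, 2) = 1)
Add(O, Function('A')(F)) = Add(1, Mul(2, -134, Pow(Add(-40, -134), -1))) = Add(1, Mul(2, -134, Pow(-174, -1))) = Add(1, Mul(2, -134, Rational(-1, 174))) = Add(1, Rational(134, 87)) = Rational(221, 87)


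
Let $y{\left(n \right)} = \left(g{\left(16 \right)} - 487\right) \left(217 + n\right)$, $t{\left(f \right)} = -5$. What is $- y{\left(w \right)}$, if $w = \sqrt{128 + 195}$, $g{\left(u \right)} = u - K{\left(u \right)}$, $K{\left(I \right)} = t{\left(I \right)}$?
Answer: $101122 + 466 \sqrt{323} \approx 1.095 \cdot 10^{5}$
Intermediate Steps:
$K{\left(I \right)} = -5$
$g{\left(u \right)} = 5 + u$ ($g{\left(u \right)} = u - -5 = u + 5 = 5 + u$)
$w = \sqrt{323} \approx 17.972$
$y{\left(n \right)} = -101122 - 466 n$ ($y{\left(n \right)} = \left(\left(5 + 16\right) - 487\right) \left(217 + n\right) = \left(21 - 487\right) \left(217 + n\right) = - 466 \left(217 + n\right) = -101122 - 466 n$)
$- y{\left(w \right)} = - (-101122 - 466 \sqrt{323}) = 101122 + 466 \sqrt{323}$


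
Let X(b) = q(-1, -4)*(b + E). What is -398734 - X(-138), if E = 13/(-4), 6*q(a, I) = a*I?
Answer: -2391839/6 ≈ -3.9864e+5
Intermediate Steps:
q(a, I) = I*a/6 (q(a, I) = (a*I)/6 = (I*a)/6 = I*a/6)
E = -13/4 (E = 13*(-¼) = -13/4 ≈ -3.2500)
X(b) = -13/6 + 2*b/3 (X(b) = ((⅙)*(-4)*(-1))*(b - 13/4) = 2*(-13/4 + b)/3 = -13/6 + 2*b/3)
-398734 - X(-138) = -398734 - (-13/6 + (⅔)*(-138)) = -398734 - (-13/6 - 92) = -398734 - 1*(-565/6) = -398734 + 565/6 = -2391839/6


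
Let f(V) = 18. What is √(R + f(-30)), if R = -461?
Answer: I*√443 ≈ 21.048*I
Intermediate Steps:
√(R + f(-30)) = √(-461 + 18) = √(-443) = I*√443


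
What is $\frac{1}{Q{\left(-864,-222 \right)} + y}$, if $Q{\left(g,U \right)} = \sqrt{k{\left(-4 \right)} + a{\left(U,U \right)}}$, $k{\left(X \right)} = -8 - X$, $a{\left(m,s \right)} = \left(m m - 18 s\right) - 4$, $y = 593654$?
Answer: $\frac{296827}{176212509222} - \frac{\sqrt{13318}}{176212509222} \approx 1.6838 \cdot 10^{-6}$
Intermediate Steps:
$a{\left(m,s \right)} = -4 + m^{2} - 18 s$ ($a{\left(m,s \right)} = \left(m^{2} - 18 s\right) - 4 = -4 + m^{2} - 18 s$)
$Q{\left(g,U \right)} = \sqrt{-8 + U^{2} - 18 U}$ ($Q{\left(g,U \right)} = \sqrt{\left(-8 - -4\right) - \left(4 - U^{2} + 18 U\right)} = \sqrt{\left(-8 + 4\right) - \left(4 - U^{2} + 18 U\right)} = \sqrt{-4 - \left(4 - U^{2} + 18 U\right)} = \sqrt{-8 + U^{2} - 18 U}$)
$\frac{1}{Q{\left(-864,-222 \right)} + y} = \frac{1}{\sqrt{-8 + \left(-222\right)^{2} - -3996} + 593654} = \frac{1}{\sqrt{-8 + 49284 + 3996} + 593654} = \frac{1}{\sqrt{53272} + 593654} = \frac{1}{2 \sqrt{13318} + 593654} = \frac{1}{593654 + 2 \sqrt{13318}}$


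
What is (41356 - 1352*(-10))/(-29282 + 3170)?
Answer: -269/128 ≈ -2.1016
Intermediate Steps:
(41356 - 1352*(-10))/(-29282 + 3170) = (41356 + 13520)/(-26112) = 54876*(-1/26112) = -269/128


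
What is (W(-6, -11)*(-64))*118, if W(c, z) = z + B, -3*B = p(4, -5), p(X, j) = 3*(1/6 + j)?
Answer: 139712/3 ≈ 46571.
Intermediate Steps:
p(X, j) = ½ + 3*j (p(X, j) = 3*(⅙ + j) = ½ + 3*j)
B = 29/6 (B = -(½ + 3*(-5))/3 = -(½ - 15)/3 = -⅓*(-29/2) = 29/6 ≈ 4.8333)
W(c, z) = 29/6 + z (W(c, z) = z + 29/6 = 29/6 + z)
(W(-6, -11)*(-64))*118 = ((29/6 - 11)*(-64))*118 = -37/6*(-64)*118 = (1184/3)*118 = 139712/3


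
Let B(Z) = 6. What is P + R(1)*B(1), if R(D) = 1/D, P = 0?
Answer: 6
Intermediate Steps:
R(D) = 1/D
P + R(1)*B(1) = 0 + 6/1 = 0 + 1*6 = 0 + 6 = 6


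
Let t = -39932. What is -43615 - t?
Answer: -3683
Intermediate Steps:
-43615 - t = -43615 - 1*(-39932) = -43615 + 39932 = -3683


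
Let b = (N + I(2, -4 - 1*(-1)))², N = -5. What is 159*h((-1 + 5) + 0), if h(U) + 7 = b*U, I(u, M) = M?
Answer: 39591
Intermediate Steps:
b = 64 (b = (-5 + (-4 - 1*(-1)))² = (-5 + (-4 + 1))² = (-5 - 3)² = (-8)² = 64)
h(U) = -7 + 64*U
159*h((-1 + 5) + 0) = 159*(-7 + 64*((-1 + 5) + 0)) = 159*(-7 + 64*(4 + 0)) = 159*(-7 + 64*4) = 159*(-7 + 256) = 159*249 = 39591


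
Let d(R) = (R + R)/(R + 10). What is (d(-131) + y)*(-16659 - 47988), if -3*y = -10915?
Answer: -2588820459/11 ≈ -2.3535e+8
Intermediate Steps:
y = 10915/3 (y = -⅓*(-10915) = 10915/3 ≈ 3638.3)
d(R) = 2*R/(10 + R) (d(R) = (2*R)/(10 + R) = 2*R/(10 + R))
(d(-131) + y)*(-16659 - 47988) = (2*(-131)/(10 - 131) + 10915/3)*(-16659 - 47988) = (2*(-131)/(-121) + 10915/3)*(-64647) = (2*(-131)*(-1/121) + 10915/3)*(-64647) = (262/121 + 10915/3)*(-64647) = (1321501/363)*(-64647) = -2588820459/11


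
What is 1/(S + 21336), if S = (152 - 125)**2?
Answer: 1/22065 ≈ 4.5321e-5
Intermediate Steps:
S = 729 (S = 27**2 = 729)
1/(S + 21336) = 1/(729 + 21336) = 1/22065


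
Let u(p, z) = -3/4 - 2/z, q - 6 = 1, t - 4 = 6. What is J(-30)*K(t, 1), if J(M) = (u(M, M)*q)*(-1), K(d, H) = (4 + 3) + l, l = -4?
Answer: 287/20 ≈ 14.350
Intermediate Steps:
t = 10 (t = 4 + 6 = 10)
q = 7 (q = 6 + 1 = 7)
u(p, z) = -¾ - 2/z (u(p, z) = -3*¼ - 2/z = -¾ - 2/z)
K(d, H) = 3 (K(d, H) = (4 + 3) - 4 = 7 - 4 = 3)
J(M) = 21/4 + 14/M (J(M) = ((-¾ - 2/M)*7)*(-1) = (-21/4 - 14/M)*(-1) = 21/4 + 14/M)
J(-30)*K(t, 1) = (21/4 + 14/(-30))*3 = (21/4 + 14*(-1/30))*3 = (21/4 - 7/15)*3 = (287/60)*3 = 287/20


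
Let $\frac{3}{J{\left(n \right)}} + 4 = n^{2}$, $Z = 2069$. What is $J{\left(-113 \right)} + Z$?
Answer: $\frac{8803596}{4255} \approx 2069.0$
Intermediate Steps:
$J{\left(n \right)} = \frac{3}{-4 + n^{2}}$
$J{\left(-113 \right)} + Z = \frac{3}{-4 + \left(-113\right)^{2}} + 2069 = \frac{3}{-4 + 12769} + 2069 = \frac{3}{12765} + 2069 = 3 \cdot \frac{1}{12765} + 2069 = \frac{1}{4255} + 2069 = \frac{8803596}{4255}$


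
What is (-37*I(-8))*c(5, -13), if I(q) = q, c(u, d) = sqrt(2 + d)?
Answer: 296*I*sqrt(11) ≈ 981.72*I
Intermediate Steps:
(-37*I(-8))*c(5, -13) = (-37*(-8))*sqrt(2 - 13) = 296*sqrt(-11) = 296*(I*sqrt(11)) = 296*I*sqrt(11)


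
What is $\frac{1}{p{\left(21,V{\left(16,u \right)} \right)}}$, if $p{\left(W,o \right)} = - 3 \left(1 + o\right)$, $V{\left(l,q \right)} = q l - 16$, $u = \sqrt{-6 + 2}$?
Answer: $\frac{5}{1249} + \frac{32 i}{3747} \approx 0.0040032 + 0.0085402 i$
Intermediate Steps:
$u = 2 i$ ($u = \sqrt{-4} = 2 i \approx 2.0 i$)
$V{\left(l,q \right)} = -16 + l q$ ($V{\left(l,q \right)} = l q - 16 = -16 + l q$)
$p{\left(W,o \right)} = -3 - 3 o$
$\frac{1}{p{\left(21,V{\left(16,u \right)} \right)}} = \frac{1}{-3 - 3 \left(-16 + 16 \cdot 2 i\right)} = \frac{1}{-3 - 3 \left(-16 + 32 i\right)} = \frac{1}{-3 + \left(48 - 96 i\right)} = \frac{1}{45 - 96 i} = \frac{45 + 96 i}{11241}$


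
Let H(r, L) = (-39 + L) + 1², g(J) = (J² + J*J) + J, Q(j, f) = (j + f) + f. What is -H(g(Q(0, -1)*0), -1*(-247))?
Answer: -209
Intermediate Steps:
Q(j, f) = j + 2*f (Q(j, f) = (f + j) + f = j + 2*f)
g(J) = J + 2*J² (g(J) = (J² + J²) + J = 2*J² + J = J + 2*J²)
H(r, L) = -38 + L (H(r, L) = (-39 + L) + 1 = -38 + L)
-H(g(Q(0, -1)*0), -1*(-247)) = -(-38 - 1*(-247)) = -(-38 + 247) = -1*209 = -209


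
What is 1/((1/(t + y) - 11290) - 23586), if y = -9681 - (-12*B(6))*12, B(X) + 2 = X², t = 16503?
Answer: -11718/408676967 ≈ -2.8673e-5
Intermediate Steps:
B(X) = -2 + X²
y = -4785 (y = -9681 - (-12*(-2 + 6²))*12 = -9681 - (-12*(-2 + 36))*12 = -9681 - (-12*34)*12 = -9681 - (-408)*12 = -9681 - 1*(-4896) = -9681 + 4896 = -4785)
1/((1/(t + y) - 11290) - 23586) = 1/((1/(16503 - 4785) - 11290) - 23586) = 1/((1/11718 - 11290) - 23586) = 1/(-132296219/11718 - 23586) = 1/(-408676967/11718) = -11718/408676967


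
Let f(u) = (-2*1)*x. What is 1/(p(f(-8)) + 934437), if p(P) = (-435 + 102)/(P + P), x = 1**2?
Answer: 4/3738081 ≈ 1.0701e-6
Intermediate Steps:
x = 1
f(u) = -2 (f(u) = -2*1*1 = -2*1 = -2)
p(P) = -333/(2*P) (p(P) = -333*1/(2*P) = -333/(2*P))
1/(p(f(-8)) + 934437) = 1/(-333/2/(-2) + 934437) = 1/(-333/2*(-1/2) + 934437) = 1/(333/4 + 934437) = 1/(3738081/4) = 4/3738081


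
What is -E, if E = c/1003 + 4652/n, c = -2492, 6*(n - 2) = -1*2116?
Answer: 4154863/263789 ≈ 15.751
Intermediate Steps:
n = -1052/3 (n = 2 + (-1*2116)/6 = 2 + (⅙)*(-2116) = 2 - 1058/3 = -1052/3 ≈ -350.67)
E = -4154863/263789 (E = -2492/1003 + 4652/(-1052/3) = -2492*1/1003 + 4652*(-3/1052) = -2492/1003 - 3489/263 = -4154863/263789 ≈ -15.751)
-E = -1*(-4154863/263789) = 4154863/263789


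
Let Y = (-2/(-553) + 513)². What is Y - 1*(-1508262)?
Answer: 541720677439/305809 ≈ 1.7714e+6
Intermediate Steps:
Y = 80480583481/305809 (Y = (-2*(-1/553) + 513)² = (2/553 + 513)² = (283691/553)² = 80480583481/305809 ≈ 2.6317e+5)
Y - 1*(-1508262) = 80480583481/305809 - 1*(-1508262) = 80480583481/305809 + 1508262 = 541720677439/305809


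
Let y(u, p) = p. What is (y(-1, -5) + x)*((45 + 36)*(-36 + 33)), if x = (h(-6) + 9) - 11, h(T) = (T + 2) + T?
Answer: 4131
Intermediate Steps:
h(T) = 2 + 2*T (h(T) = (2 + T) + T = 2 + 2*T)
x = -12 (x = ((2 + 2*(-6)) + 9) - 11 = ((2 - 12) + 9) - 11 = (-10 + 9) - 11 = -1 - 11 = -12)
(y(-1, -5) + x)*((45 + 36)*(-36 + 33)) = (-5 - 12)*((45 + 36)*(-36 + 33)) = -1377*(-3) = -17*(-243) = 4131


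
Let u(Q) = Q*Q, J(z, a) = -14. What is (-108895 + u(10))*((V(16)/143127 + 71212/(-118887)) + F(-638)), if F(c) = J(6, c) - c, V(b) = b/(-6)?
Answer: -384690186625685300/5671979883 ≈ -6.7823e+7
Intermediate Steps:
V(b) = -b/6 (V(b) = b*(-1/6) = -b/6)
u(Q) = Q**2
F(c) = -14 - c
(-108895 + u(10))*((V(16)/143127 + 71212/(-118887)) + F(-638)) = (-108895 + 10**2)*((-1/6*16/143127 + 71212/(-118887)) + (-14 - 1*(-638))) = (-108895 + 100)*((-8/3*1/143127 + 71212*(-1/118887)) + (-14 + 638)) = -108795*((-8/429381 - 71212/118887) + 624) = -108795*(-10192676956/17015939649 + 624) = -108795*10607753664020/17015939649 = -384690186625685300/5671979883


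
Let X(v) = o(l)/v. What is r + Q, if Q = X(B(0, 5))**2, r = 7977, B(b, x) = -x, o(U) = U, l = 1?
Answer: 199426/25 ≈ 7977.0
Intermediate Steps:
X(v) = 1/v
Q = 1/25 (Q = (1/(-1*5))**2 = (1/(-5))**2 = (-1/5)**2 = 1/25 ≈ 0.040000)
r + Q = 7977 + 1/25 = 199426/25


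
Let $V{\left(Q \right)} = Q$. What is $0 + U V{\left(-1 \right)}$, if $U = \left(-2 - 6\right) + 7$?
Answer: $1$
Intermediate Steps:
$U = -1$ ($U = -8 + 7 = -1$)
$0 + U V{\left(-1 \right)} = 0 - -1 = 0 + 1 = 1$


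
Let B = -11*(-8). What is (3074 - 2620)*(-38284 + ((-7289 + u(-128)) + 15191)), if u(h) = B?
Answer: -13753476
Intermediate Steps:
B = 88
u(h) = 88
(3074 - 2620)*(-38284 + ((-7289 + u(-128)) + 15191)) = (3074 - 2620)*(-38284 + ((-7289 + 88) + 15191)) = 454*(-38284 + (-7201 + 15191)) = 454*(-38284 + 7990) = 454*(-30294) = -13753476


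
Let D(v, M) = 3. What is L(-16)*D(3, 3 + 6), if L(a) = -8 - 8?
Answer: -48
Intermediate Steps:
L(a) = -16
L(-16)*D(3, 3 + 6) = -16*3 = -48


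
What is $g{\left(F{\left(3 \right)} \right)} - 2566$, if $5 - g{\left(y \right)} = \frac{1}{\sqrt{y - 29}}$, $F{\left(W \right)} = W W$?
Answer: $-2561 + \frac{i \sqrt{5}}{10} \approx -2561.0 + 0.22361 i$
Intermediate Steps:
$F{\left(W \right)} = W^{2}$
$g{\left(y \right)} = 5 - \frac{1}{\sqrt{-29 + y}}$ ($g{\left(y \right)} = 5 - \frac{1}{\sqrt{y - 29}} = 5 - \frac{1}{\sqrt{-29 + y}}$)
$g{\left(F{\left(3 \right)} \right)} - 2566 = \left(5 - \frac{1}{\sqrt{-29 + 3^{2}}}\right) - 2566 = \left(5 - \frac{1}{\sqrt{-29 + 9}}\right) - 2566 = \left(5 - \frac{1}{\sqrt{-20}}\right) - 2566 = \left(5 - - \frac{i \sqrt{5}}{10}\right) - 2566 = \left(5 + \frac{i \sqrt{5}}{10}\right) - 2566 = -2561 + \frac{i \sqrt{5}}{10}$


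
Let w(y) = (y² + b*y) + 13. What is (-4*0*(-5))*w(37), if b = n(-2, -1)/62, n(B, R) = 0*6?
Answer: 0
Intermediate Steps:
n(B, R) = 0
b = 0 (b = 0/62 = 0*(1/62) = 0)
w(y) = 13 + y² (w(y) = (y² + 0*y) + 13 = (y² + 0) + 13 = y² + 13 = 13 + y²)
(-4*0*(-5))*w(37) = (-4*0*(-5))*(13 + 37²) = (0*(-5))*(13 + 1369) = 0*1382 = 0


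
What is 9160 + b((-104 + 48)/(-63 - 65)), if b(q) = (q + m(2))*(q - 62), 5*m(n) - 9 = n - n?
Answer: 2309697/256 ≈ 9022.3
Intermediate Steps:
m(n) = 9/5 (m(n) = 9/5 + (n - n)/5 = 9/5 + (⅕)*0 = 9/5 + 0 = 9/5)
b(q) = (-62 + q)*(9/5 + q) (b(q) = (q + 9/5)*(q - 62) = (9/5 + q)*(-62 + q) = (-62 + q)*(9/5 + q))
9160 + b((-104 + 48)/(-63 - 65)) = 9160 + (-558/5 + ((-104 + 48)/(-63 - 65))² - 301*(-104 + 48)/(5*(-63 - 65))) = 9160 + (-558/5 + (-56/(-128))² - (-16856)/(5*(-128))) = 9160 + (-558/5 + (-56*(-1/128))² - (-16856)*(-1)/(5*128)) = 9160 + (-558/5 + (7/16)² - 301/5*7/16) = 9160 + (-558/5 + 49/256 - 2107/80) = 9160 - 35263/256 = 2309697/256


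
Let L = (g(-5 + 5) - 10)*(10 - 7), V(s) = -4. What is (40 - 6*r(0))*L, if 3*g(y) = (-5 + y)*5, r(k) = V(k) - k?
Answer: -3520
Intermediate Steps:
r(k) = -4 - k
g(y) = -25/3 + 5*y/3 (g(y) = ((-5 + y)*5)/3 = (-25 + 5*y)/3 = -25/3 + 5*y/3)
L = -55 (L = ((-25/3 + 5*(-5 + 5)/3) - 10)*(10 - 7) = ((-25/3 + (5/3)*0) - 10)*3 = ((-25/3 + 0) - 10)*3 = (-25/3 - 10)*3 = -55/3*3 = -55)
(40 - 6*r(0))*L = (40 - 6*(-4 - 1*0))*(-55) = (40 - 6*(-4 + 0))*(-55) = (40 - 6*(-4))*(-55) = (40 + 24)*(-55) = 64*(-55) = -3520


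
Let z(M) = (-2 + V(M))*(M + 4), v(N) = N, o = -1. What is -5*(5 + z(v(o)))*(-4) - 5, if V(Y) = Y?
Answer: -85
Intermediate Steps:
z(M) = (-2 + M)*(4 + M) (z(M) = (-2 + M)*(M + 4) = (-2 + M)*(4 + M))
-5*(5 + z(v(o)))*(-4) - 5 = -5*(5 + (-8 + (-1)**2 + 2*(-1)))*(-4) - 5 = -5*(5 + (-8 + 1 - 2))*(-4) - 5 = -5*(5 - 9)*(-4) - 5 = -(-20)*(-4) - 5 = -5*16 - 5 = -80 - 5 = -85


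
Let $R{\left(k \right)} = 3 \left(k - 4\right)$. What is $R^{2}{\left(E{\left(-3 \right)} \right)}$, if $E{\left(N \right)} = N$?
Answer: $441$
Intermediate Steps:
$R{\left(k \right)} = -12 + 3 k$ ($R{\left(k \right)} = 3 \left(-4 + k\right) = -12 + 3 k$)
$R^{2}{\left(E{\left(-3 \right)} \right)} = \left(-12 + 3 \left(-3\right)\right)^{2} = \left(-12 - 9\right)^{2} = \left(-21\right)^{2} = 441$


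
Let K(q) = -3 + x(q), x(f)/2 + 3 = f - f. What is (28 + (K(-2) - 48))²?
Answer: 841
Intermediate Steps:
x(f) = -6 (x(f) = -6 + 2*(f - f) = -6 + 2*0 = -6 + 0 = -6)
K(q) = -9 (K(q) = -3 - 6 = -9)
(28 + (K(-2) - 48))² = (28 + (-9 - 48))² = (28 - 57)² = (-29)² = 841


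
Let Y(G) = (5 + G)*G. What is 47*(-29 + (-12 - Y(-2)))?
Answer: -1645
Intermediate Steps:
Y(G) = G*(5 + G)
47*(-29 + (-12 - Y(-2))) = 47*(-29 + (-12 - (-2)*(5 - 2))) = 47*(-29 + (-12 - (-2)*3)) = 47*(-29 + (-12 - 1*(-6))) = 47*(-29 + (-12 + 6)) = 47*(-29 - 6) = 47*(-35) = -1645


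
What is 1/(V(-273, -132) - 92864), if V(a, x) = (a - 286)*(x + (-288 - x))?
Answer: 1/68128 ≈ 1.4678e-5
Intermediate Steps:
V(a, x) = 82368 - 288*a (V(a, x) = (-286 + a)*(-288) = 82368 - 288*a)
1/(V(-273, -132) - 92864) = 1/((82368 - 288*(-273)) - 92864) = 1/((82368 + 78624) - 92864) = 1/(160992 - 92864) = 1/68128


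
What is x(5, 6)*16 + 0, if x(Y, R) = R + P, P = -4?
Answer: 32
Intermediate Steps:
x(Y, R) = -4 + R (x(Y, R) = R - 4 = -4 + R)
x(5, 6)*16 + 0 = (-4 + 6)*16 + 0 = 2*16 + 0 = 32 + 0 = 32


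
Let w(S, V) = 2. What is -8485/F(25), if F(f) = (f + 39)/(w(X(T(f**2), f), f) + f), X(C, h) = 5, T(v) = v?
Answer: -229095/64 ≈ -3579.6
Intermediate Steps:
F(f) = (39 + f)/(2 + f) (F(f) = (f + 39)/(2 + f) = (39 + f)/(2 + f))
-8485/F(25) = -8485*(2 + 25)/(39 + 25) = -8485/(64/27) = -8485/((1/27)*64) = -8485/64/27 = -8485*27/64 = -229095/64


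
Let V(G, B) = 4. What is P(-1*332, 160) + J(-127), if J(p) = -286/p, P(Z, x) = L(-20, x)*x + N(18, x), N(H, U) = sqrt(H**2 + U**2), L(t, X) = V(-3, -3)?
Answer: 81566/127 + 2*sqrt(6481) ≈ 803.26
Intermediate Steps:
L(t, X) = 4
P(Z, x) = sqrt(324 + x**2) + 4*x (P(Z, x) = 4*x + sqrt(18**2 + x**2) = 4*x + sqrt(324 + x**2) = sqrt(324 + x**2) + 4*x)
P(-1*332, 160) + J(-127) = (sqrt(324 + 160**2) + 4*160) - 286/(-127) = (sqrt(324 + 25600) + 640) - 286*(-1/127) = (sqrt(25924) + 640) + 286/127 = (2*sqrt(6481) + 640) + 286/127 = (640 + 2*sqrt(6481)) + 286/127 = 81566/127 + 2*sqrt(6481)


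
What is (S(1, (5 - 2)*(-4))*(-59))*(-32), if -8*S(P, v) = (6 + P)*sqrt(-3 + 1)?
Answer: -1652*I*sqrt(2) ≈ -2336.3*I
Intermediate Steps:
S(P, v) = -I*sqrt(2)*(6 + P)/8 (S(P, v) = -(6 + P)*sqrt(-3 + 1)/8 = -(6 + P)*sqrt(-2)/8 = -(6 + P)*I*sqrt(2)/8 = -I*sqrt(2)*(6 + P)/8)
(S(1, (5 - 2)*(-4))*(-59))*(-32) = ((I*sqrt(2)*(-6 - 1*1)/8)*(-59))*(-32) = ((I*sqrt(2)*(-6 - 1)/8)*(-59))*(-32) = (((1/8)*I*sqrt(2)*(-7))*(-59))*(-32) = (-7*I*sqrt(2)/8*(-59))*(-32) = (413*I*sqrt(2)/8)*(-32) = -1652*I*sqrt(2)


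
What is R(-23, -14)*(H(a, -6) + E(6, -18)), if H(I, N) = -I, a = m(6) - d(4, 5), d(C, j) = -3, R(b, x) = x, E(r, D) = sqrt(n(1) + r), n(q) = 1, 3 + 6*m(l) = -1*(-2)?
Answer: 119/3 - 14*sqrt(7) ≈ 2.6261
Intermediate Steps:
m(l) = -1/6 (m(l) = -1/2 + (-1*(-2))/6 = -1/2 + (1/6)*2 = -1/2 + 1/3 = -1/6)
E(r, D) = sqrt(1 + r)
a = 17/6 (a = -1/6 - 1*(-3) = -1/6 + 3 = 17/6 ≈ 2.8333)
R(-23, -14)*(H(a, -6) + E(6, -18)) = -14*(-1*17/6 + sqrt(1 + 6)) = -14*(-17/6 + sqrt(7)) = 119/3 - 14*sqrt(7)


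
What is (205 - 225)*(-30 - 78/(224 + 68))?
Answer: 44190/73 ≈ 605.34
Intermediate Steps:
(205 - 225)*(-30 - 78/(224 + 68)) = -20*(-30 - 78/292) = -20*(-30 - 78*1/292) = -20*(-30 - 39/146) = -20*(-4419/146) = 44190/73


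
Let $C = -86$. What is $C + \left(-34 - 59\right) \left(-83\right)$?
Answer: $7633$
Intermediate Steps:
$C + \left(-34 - 59\right) \left(-83\right) = -86 + \left(-34 - 59\right) \left(-83\right) = -86 - -7719 = -86 + 7719 = 7633$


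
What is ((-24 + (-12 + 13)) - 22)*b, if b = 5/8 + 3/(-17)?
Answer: -2745/136 ≈ -20.184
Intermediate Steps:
b = 61/136 (b = 5*(⅛) + 3*(-1/17) = 5/8 - 3/17 = 61/136 ≈ 0.44853)
((-24 + (-12 + 13)) - 22)*b = ((-24 + (-12 + 13)) - 22)*(61/136) = ((-24 + 1) - 22)*(61/136) = (-23 - 22)*(61/136) = -45*61/136 = -2745/136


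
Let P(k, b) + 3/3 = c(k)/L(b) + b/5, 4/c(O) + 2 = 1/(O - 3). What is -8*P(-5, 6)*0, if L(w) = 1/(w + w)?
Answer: 0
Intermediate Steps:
L(w) = 1/(2*w)
c(O) = 4/(-2 + 1/(-3 + O)) (c(O) = 4/(-2 + 1/(O - 3)) = 4/(-2 + 1/(-3 + O)))
P(k, b) = -1 + b/5 + 8*b*(3 - k)/(-7 + 2*k) (P(k, b) = -1 + ((4*(3 - k)/(-7 + 2*k))/((1/(2*b))) + b/5) = -1 + ((4*(3 - k)/(-7 + 2*k))*(2*b) + b*(⅕)) = -1 + (8*b*(3 - k)/(-7 + 2*k) + b/5) = -1 + (b/5 + 8*b*(3 - k)/(-7 + 2*k)) = -1 + b/5 + 8*b*(3 - k)/(-7 + 2*k))
-8*P(-5, 6)*0 = -8*(35 - 10*(-5) + 113*6 - 38*6*(-5))/(5*(-7 + 2*(-5)))*0 = -8*(35 + 50 + 678 + 1140)/(5*(-7 - 10))*0 = -8*1903/(5*(-17))*0 = -8*(-1)*1903/(5*17)*0 = -8*(-1903/85)*0 = (15224/85)*0 = 0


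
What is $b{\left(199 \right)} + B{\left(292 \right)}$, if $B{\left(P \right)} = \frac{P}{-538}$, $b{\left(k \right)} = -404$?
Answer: $- \frac{108822}{269} \approx -404.54$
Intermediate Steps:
$B{\left(P \right)} = - \frac{P}{538}$ ($B{\left(P \right)} = P \left(- \frac{1}{538}\right) = - \frac{P}{538}$)
$b{\left(199 \right)} + B{\left(292 \right)} = -404 - \frac{146}{269} = - \frac{108822}{269}$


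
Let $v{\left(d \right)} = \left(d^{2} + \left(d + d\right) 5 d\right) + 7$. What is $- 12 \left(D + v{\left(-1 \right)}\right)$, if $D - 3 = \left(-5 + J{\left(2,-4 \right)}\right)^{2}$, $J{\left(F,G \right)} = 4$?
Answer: $-264$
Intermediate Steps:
$v{\left(d \right)} = 7 + 11 d^{2}$ ($v{\left(d \right)} = \left(d^{2} + 2 d 5 d\right) + 7 = \left(d^{2} + 10 d d\right) + 7 = \left(d^{2} + 10 d^{2}\right) + 7 = 11 d^{2} + 7 = 7 + 11 d^{2}$)
$D = 4$ ($D = 3 + \left(-5 + 4\right)^{2} = 3 + \left(-1\right)^{2} = 3 + 1 = 4$)
$- 12 \left(D + v{\left(-1 \right)}\right) = - 12 \left(4 + \left(7 + 11 \left(-1\right)^{2}\right)\right) = - 12 \left(4 + \left(7 + 11 \cdot 1\right)\right) = - 12 \left(4 + \left(7 + 11\right)\right) = - 12 \left(4 + 18\right) = \left(-12\right) 22 = -264$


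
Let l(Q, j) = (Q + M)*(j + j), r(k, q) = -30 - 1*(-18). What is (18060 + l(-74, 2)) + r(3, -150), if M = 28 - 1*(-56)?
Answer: 18088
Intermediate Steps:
r(k, q) = -12 (r(k, q) = -30 + 18 = -12)
M = 84 (M = 28 + 56 = 84)
l(Q, j) = 2*j*(84 + Q) (l(Q, j) = (Q + 84)*(j + j) = (84 + Q)*(2*j) = 2*j*(84 + Q))
(18060 + l(-74, 2)) + r(3, -150) = (18060 + 2*2*(84 - 74)) - 12 = (18060 + 2*2*10) - 12 = (18060 + 40) - 12 = 18100 - 12 = 18088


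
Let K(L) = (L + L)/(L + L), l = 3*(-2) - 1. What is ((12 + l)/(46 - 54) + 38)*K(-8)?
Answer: 299/8 ≈ 37.375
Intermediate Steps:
l = -7 (l = -6 - 1 = -7)
K(L) = 1 (K(L) = (2*L)/((2*L)) = (2*L)*(1/(2*L)) = 1)
((12 + l)/(46 - 54) + 38)*K(-8) = ((12 - 7)/(46 - 54) + 38)*1 = (5/(-8) + 38)*1 = (5*(-⅛) + 38)*1 = (-5/8 + 38)*1 = (299/8)*1 = 299/8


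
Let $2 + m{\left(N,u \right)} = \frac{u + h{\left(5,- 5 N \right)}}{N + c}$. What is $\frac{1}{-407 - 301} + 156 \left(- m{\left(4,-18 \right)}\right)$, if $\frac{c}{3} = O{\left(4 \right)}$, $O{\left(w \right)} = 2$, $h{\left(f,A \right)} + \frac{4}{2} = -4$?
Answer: $\frac{2429851}{3540} \approx 686.4$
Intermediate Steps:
$h{\left(f,A \right)} = -6$ ($h{\left(f,A \right)} = -2 - 4 = -6$)
$c = 6$ ($c = 3 \cdot 2 = 6$)
$m{\left(N,u \right)} = -2 + \frac{-6 + u}{6 + N}$ ($m{\left(N,u \right)} = -2 + \frac{u - 6}{N + 6} = -2 + \frac{-6 + u}{6 + N}$)
$\frac{1}{-407 - 301} + 156 \left(- m{\left(4,-18 \right)}\right) = \frac{1}{-407 - 301} + 156 \left(- \frac{-18 - 18 - 8}{6 + 4}\right) = \frac{1}{-708} + 156 \left(- \frac{-18 - 18 - 8}{10}\right) = - \frac{1}{708} + 156 \left(- \frac{-44}{10}\right) = - \frac{1}{708} + 156 \left(\left(-1\right) \left(- \frac{22}{5}\right)\right) = - \frac{1}{708} + 156 \cdot \frac{22}{5} = - \frac{1}{708} + \frac{3432}{5} = \frac{2429851}{3540}$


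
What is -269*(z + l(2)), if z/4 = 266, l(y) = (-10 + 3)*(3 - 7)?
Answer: -293748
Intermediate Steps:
l(y) = 28 (l(y) = -7*(-4) = 28)
z = 1064 (z = 4*266 = 1064)
-269*(z + l(2)) = -269*(1064 + 28) = -269*1092 = -293748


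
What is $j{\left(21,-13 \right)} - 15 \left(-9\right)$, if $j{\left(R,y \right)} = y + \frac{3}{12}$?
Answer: $\frac{489}{4} \approx 122.25$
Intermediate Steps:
$j{\left(R,y \right)} = \frac{1}{4} + y$ ($j{\left(R,y \right)} = y + 3 \cdot \frac{1}{12} = y + \frac{1}{4} = \frac{1}{4} + y$)
$j{\left(21,-13 \right)} - 15 \left(-9\right) = \left(\frac{1}{4} - 13\right) - 15 \left(-9\right) = - \frac{51}{4} - -135 = - \frac{51}{4} + 135 = \frac{489}{4}$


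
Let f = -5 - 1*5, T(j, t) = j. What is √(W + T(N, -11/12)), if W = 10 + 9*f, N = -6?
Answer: I*√86 ≈ 9.2736*I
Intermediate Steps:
f = -10 (f = -5 - 5 = -10)
W = -80 (W = 10 + 9*(-10) = 10 - 90 = -80)
√(W + T(N, -11/12)) = √(-80 - 6) = √(-86) = I*√86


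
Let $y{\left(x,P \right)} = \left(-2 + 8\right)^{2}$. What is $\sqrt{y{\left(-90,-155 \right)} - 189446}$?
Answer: $i \sqrt{189410} \approx 435.21 i$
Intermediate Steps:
$y{\left(x,P \right)} = 36$ ($y{\left(x,P \right)} = 6^{2} = 36$)
$\sqrt{y{\left(-90,-155 \right)} - 189446} = \sqrt{36 - 189446} = \sqrt{-189410} = i \sqrt{189410}$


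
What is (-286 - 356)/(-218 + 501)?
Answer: -642/283 ≈ -2.2686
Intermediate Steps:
(-286 - 356)/(-218 + 501) = -642/283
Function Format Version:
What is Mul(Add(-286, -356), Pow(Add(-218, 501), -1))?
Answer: Rational(-642, 283) ≈ -2.2686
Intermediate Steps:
Mul(Add(-286, -356), Pow(Add(-218, 501), -1)) = Mul(-642, Pow(283, -1)) = Mul(-642, Rational(1, 283)) = Rational(-642, 283)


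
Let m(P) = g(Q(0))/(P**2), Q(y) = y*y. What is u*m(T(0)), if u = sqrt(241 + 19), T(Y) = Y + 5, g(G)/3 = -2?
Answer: -12*sqrt(65)/25 ≈ -3.8699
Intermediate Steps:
Q(y) = y**2
g(G) = -6 (g(G) = 3*(-2) = -6)
T(Y) = 5 + Y
m(P) = -6/P**2
u = 2*sqrt(65) (u = sqrt(260) = 2*sqrt(65) ≈ 16.125)
u*m(T(0)) = (2*sqrt(65))*(-6/(5 + 0)**2) = (2*sqrt(65))*(-6/5**2) = (2*sqrt(65))*(-6*1/25) = (2*sqrt(65))*(-6/25) = -12*sqrt(65)/25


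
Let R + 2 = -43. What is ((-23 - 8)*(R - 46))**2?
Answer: 7958041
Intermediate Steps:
R = -45 (R = -2 - 43 = -45)
((-23 - 8)*(R - 46))**2 = ((-23 - 8)*(-45 - 46))**2 = (-31*(-91))**2 = 2821**2 = 7958041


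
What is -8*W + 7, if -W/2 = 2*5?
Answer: 167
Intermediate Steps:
W = -20 (W = -4*5 = -2*10 = -20)
-8*W + 7 = -8*(-20) + 7 = 160 + 7 = 167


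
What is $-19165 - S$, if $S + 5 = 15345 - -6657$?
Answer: $-41162$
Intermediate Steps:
$S = 21997$ ($S = -5 + \left(15345 - -6657\right) = -5 + \left(15345 + 6657\right) = -5 + 22002 = 21997$)
$-19165 - S = -19165 - 21997 = -41162$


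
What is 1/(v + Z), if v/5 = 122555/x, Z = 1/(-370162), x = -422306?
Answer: -39080408393/56706610464 ≈ -0.68917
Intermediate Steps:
Z = -1/370162 ≈ -2.7015e-6
v = -612775/422306 (v = 5*(122555/(-422306)) = 5*(122555*(-1/422306)) = 5*(-122555/422306) = -612775/422306 ≈ -1.4510)
1/(v + Z) = 1/(-612775/422306 - 1/370162) = 1/(-56706610464/39080408393) = -39080408393/56706610464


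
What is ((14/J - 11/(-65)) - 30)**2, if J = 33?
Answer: 3978707929/4601025 ≈ 864.74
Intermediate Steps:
((14/J - 11/(-65)) - 30)**2 = ((14/33 - 11/(-65)) - 30)**2 = ((14*(1/33) - 11*(-1/65)) - 30)**2 = ((14/33 + 11/65) - 30)**2 = (1273/2145 - 30)**2 = (-63077/2145)**2 = 3978707929/4601025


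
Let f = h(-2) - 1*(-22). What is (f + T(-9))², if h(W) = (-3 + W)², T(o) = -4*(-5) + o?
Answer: 3364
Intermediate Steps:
T(o) = 20 + o
f = 47 (f = (-3 - 2)² - 1*(-22) = (-5)² + 22 = 25 + 22 = 47)
(f + T(-9))² = (47 + (20 - 9))² = (47 + 11)² = 58² = 3364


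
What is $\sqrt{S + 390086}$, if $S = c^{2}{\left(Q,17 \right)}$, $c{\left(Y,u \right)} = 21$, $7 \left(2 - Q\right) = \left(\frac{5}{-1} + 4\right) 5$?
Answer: $\sqrt{390527} \approx 624.92$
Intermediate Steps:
$Q = \frac{19}{7}$ ($Q = 2 - \frac{\left(\frac{5}{-1} + 4\right) 5}{7} = 2 - \frac{\left(5 \left(-1\right) + 4\right) 5}{7} = 2 - \frac{\left(-5 + 4\right) 5}{7} = 2 - \frac{\left(-1\right) 5}{7} = 2 - - \frac{5}{7} = 2 + \frac{5}{7} = \frac{19}{7} \approx 2.7143$)
$S = 441$ ($S = 21^{2} = 441$)
$\sqrt{S + 390086} = \sqrt{441 + 390086} = \sqrt{390527}$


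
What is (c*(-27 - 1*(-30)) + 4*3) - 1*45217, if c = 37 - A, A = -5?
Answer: -45079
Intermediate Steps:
c = 42 (c = 37 - 1*(-5) = 37 + 5 = 42)
(c*(-27 - 1*(-30)) + 4*3) - 1*45217 = (42*(-27 - 1*(-30)) + 4*3) - 1*45217 = (42*(-27 + 30) + 12) - 45217 = (42*3 + 12) - 45217 = (126 + 12) - 45217 = 138 - 45217 = -45079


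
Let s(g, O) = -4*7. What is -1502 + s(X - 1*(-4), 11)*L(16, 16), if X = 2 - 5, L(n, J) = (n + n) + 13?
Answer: -2762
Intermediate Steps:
L(n, J) = 13 + 2*n (L(n, J) = 2*n + 13 = 13 + 2*n)
X = -3
s(g, O) = -28
-1502 + s(X - 1*(-4), 11)*L(16, 16) = -1502 - 28*(13 + 2*16) = -1502 - 28*(13 + 32) = -1502 - 28*45 = -1502 - 1260 = -2762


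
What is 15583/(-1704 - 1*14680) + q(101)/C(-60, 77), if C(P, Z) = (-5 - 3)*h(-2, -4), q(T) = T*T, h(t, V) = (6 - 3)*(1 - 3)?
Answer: 10399075/49152 ≈ 211.57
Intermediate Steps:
h(t, V) = -6 (h(t, V) = 3*(-2) = -6)
q(T) = T²
C(P, Z) = 48 (C(P, Z) = (-5 - 3)*(-6) = -8*(-6) = 48)
15583/(-1704 - 1*14680) + q(101)/C(-60, 77) = 15583/(-1704 - 1*14680) + 101²/48 = 15583/(-1704 - 14680) + 10201*(1/48) = 15583/(-16384) + 10201/48 = 15583*(-1/16384) + 10201/48 = -15583/16384 + 10201/48 = 10399075/49152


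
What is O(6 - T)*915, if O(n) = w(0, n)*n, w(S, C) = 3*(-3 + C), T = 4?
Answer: -5490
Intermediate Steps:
w(S, C) = -9 + 3*C
O(n) = n*(-9 + 3*n) (O(n) = (-9 + 3*n)*n = n*(-9 + 3*n))
O(6 - T)*915 = (3*(6 - 1*4)*(-3 + (6 - 1*4)))*915 = (3*(6 - 4)*(-3 + (6 - 4)))*915 = (3*2*(-3 + 2))*915 = (3*2*(-1))*915 = -6*915 = -5490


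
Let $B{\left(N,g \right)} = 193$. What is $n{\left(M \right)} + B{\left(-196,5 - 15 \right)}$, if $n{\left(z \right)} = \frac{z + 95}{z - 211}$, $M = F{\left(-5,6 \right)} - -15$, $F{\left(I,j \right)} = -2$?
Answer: $\frac{2117}{11} \approx 192.45$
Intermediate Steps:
$M = 13$ ($M = -2 - -15 = -2 + 15 = 13$)
$n{\left(z \right)} = \frac{95 + z}{-211 + z}$
$n{\left(M \right)} + B{\left(-196,5 - 15 \right)} = \frac{95 + 13}{-211 + 13} + 193 = \frac{1}{-198} \cdot 108 + 193 = \left(- \frac{1}{198}\right) 108 + 193 = - \frac{6}{11} + 193 = \frac{2117}{11}$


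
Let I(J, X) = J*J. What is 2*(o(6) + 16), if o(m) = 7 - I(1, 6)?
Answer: 44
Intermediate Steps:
I(J, X) = J²
o(m) = 6 (o(m) = 7 - 1*1² = 7 - 1*1 = 7 - 1 = 6)
2*(o(6) + 16) = 2*(6 + 16) = 2*22 = 44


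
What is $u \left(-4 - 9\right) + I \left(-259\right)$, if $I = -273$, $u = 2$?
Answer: $70681$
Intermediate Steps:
$u \left(-4 - 9\right) + I \left(-259\right) = 2 \left(-4 - 9\right) - -70707 = 2 \left(-13\right) + 70707 = -26 + 70707 = 70681$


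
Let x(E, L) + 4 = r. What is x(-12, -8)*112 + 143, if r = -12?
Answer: -1649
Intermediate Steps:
x(E, L) = -16 (x(E, L) = -4 - 12 = -16)
x(-12, -8)*112 + 143 = -16*112 + 143 = -1792 + 143 = -1649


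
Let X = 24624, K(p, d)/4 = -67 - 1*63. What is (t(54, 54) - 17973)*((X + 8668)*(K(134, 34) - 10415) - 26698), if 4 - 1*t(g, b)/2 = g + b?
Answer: 6619242447958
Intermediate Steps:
K(p, d) = -520 (K(p, d) = 4*(-67 - 1*63) = 4*(-67 - 63) = 4*(-130) = -520)
t(g, b) = 8 - 2*b - 2*g (t(g, b) = 8 - 2*(g + b) = 8 - 2*(b + g) = 8 + (-2*b - 2*g) = 8 - 2*b - 2*g)
(t(54, 54) - 17973)*((X + 8668)*(K(134, 34) - 10415) - 26698) = ((8 - 2*54 - 2*54) - 17973)*((24624 + 8668)*(-520 - 10415) - 26698) = ((8 - 108 - 108) - 17973)*(33292*(-10935) - 26698) = (-208 - 17973)*(-364048020 - 26698) = -18181*(-364074718) = 6619242447958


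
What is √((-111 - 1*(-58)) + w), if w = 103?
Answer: 5*√2 ≈ 7.0711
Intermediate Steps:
√((-111 - 1*(-58)) + w) = √((-111 - 1*(-58)) + 103) = √((-111 + 58) + 103) = √(-53 + 103) = √50 = 5*√2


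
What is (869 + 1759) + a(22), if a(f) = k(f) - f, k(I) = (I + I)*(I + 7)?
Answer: 3882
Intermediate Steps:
k(I) = 2*I*(7 + I) (k(I) = (2*I)*(7 + I) = 2*I*(7 + I))
a(f) = -f + 2*f*(7 + f) (a(f) = 2*f*(7 + f) - f = -f + 2*f*(7 + f))
(869 + 1759) + a(22) = (869 + 1759) + 22*(13 + 2*22) = 2628 + 22*(13 + 44) = 2628 + 22*57 = 2628 + 1254 = 3882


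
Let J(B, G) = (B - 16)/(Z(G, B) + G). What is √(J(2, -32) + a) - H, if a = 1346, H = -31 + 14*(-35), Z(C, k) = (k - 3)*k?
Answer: 521 + √389113/17 ≈ 557.69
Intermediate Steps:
Z(C, k) = k*(-3 + k) (Z(C, k) = (-3 + k)*k = k*(-3 + k))
J(B, G) = (-16 + B)/(G + B*(-3 + B)) (J(B, G) = (B - 16)/(B*(-3 + B) + G) = (-16 + B)/(G + B*(-3 + B)))
H = -521 (H = -31 - 490 = -521)
√(J(2, -32) + a) - H = √((-16 + 2)/(-32 + 2*(-3 + 2)) + 1346) - 1*(-521) = √(-14/(-32 + 2*(-1)) + 1346) + 521 = √(-14/(-32 - 2) + 1346) + 521 = √(-14/(-34) + 1346) + 521 = √(-1/34*(-14) + 1346) + 521 = √(7/17 + 1346) + 521 = √(22889/17) + 521 = √389113/17 + 521 = 521 + √389113/17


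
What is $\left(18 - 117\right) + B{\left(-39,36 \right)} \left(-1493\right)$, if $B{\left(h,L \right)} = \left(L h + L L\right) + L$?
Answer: $107397$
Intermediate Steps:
$B{\left(h,L \right)} = L + L^{2} + L h$ ($B{\left(h,L \right)} = \left(L h + L^{2}\right) + L = \left(L^{2} + L h\right) + L = L + L^{2} + L h$)
$\left(18 - 117\right) + B{\left(-39,36 \right)} \left(-1493\right) = \left(18 - 117\right) + 36 \left(1 + 36 - 39\right) \left(-1493\right) = \left(18 - 117\right) + 36 \left(-2\right) \left(-1493\right) = -99 - -107496 = -99 + 107496 = 107397$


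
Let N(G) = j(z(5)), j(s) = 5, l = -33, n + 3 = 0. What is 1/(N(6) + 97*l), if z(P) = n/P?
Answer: -1/3196 ≈ -0.00031289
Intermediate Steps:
n = -3 (n = -3 + 0 = -3)
z(P) = -3/P
N(G) = 5
1/(N(6) + 97*l) = 1/(5 + 97*(-33)) = 1/(5 - 3201) = 1/(-3196) = -1/3196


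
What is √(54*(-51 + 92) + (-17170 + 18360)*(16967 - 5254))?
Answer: 2*√3485171 ≈ 3733.7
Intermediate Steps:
√(54*(-51 + 92) + (-17170 + 18360)*(16967 - 5254)) = √(54*41 + 1190*11713) = √(2214 + 13938470) = √13940684 = 2*√3485171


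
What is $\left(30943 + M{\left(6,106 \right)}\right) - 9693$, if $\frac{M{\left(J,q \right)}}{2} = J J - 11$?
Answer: $21300$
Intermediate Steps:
$M{\left(J,q \right)} = -22 + 2 J^{2}$ ($M{\left(J,q \right)} = 2 \left(J J - 11\right) = 2 \left(J^{2} - 11\right) = 2 \left(-11 + J^{2}\right) = -22 + 2 J^{2}$)
$\left(30943 + M{\left(6,106 \right)}\right) - 9693 = \left(30943 - \left(22 - 2 \cdot 6^{2}\right)\right) - 9693 = \left(30943 + \left(-22 + 2 \cdot 36\right)\right) - 9693 = \left(30943 + \left(-22 + 72\right)\right) - 9693 = \left(30943 + 50\right) - 9693 = 30993 - 9693 = 21300$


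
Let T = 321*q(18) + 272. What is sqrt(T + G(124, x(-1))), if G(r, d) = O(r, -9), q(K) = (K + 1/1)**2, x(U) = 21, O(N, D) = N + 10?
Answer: sqrt(116287) ≈ 341.01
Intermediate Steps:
O(N, D) = 10 + N
q(K) = (1 + K)**2 (q(K) = (K + 1)**2 = (1 + K)**2)
G(r, d) = 10 + r
T = 116153 (T = 321*(1 + 18)**2 + 272 = 321*19**2 + 272 = 321*361 + 272 = 115881 + 272 = 116153)
sqrt(T + G(124, x(-1))) = sqrt(116153 + (10 + 124)) = sqrt(116153 + 134) = sqrt(116287)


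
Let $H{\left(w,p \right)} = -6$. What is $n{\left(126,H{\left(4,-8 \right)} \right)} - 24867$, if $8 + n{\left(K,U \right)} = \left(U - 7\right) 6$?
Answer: $-24953$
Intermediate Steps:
$n{\left(K,U \right)} = -50 + 6 U$ ($n{\left(K,U \right)} = -8 + \left(U - 7\right) 6 = -8 + \left(-7 + U\right) 6 = -8 + \left(-42 + 6 U\right) = -50 + 6 U$)
$n{\left(126,H{\left(4,-8 \right)} \right)} - 24867 = \left(-50 + 6 \left(-6\right)\right) - 24867 = \left(-50 - 36\right) - 24867 = -86 - 24867 = -24953$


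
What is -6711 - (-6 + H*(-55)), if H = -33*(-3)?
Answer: -1260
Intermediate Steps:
H = 99
-6711 - (-6 + H*(-55)) = -6711 - (-6 + 99*(-55)) = -6711 - (-6 - 5445) = -6711 - 1*(-5451) = -6711 + 5451 = -1260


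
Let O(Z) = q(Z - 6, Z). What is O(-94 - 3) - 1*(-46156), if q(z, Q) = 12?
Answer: 46168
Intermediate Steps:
O(Z) = 12
O(-94 - 3) - 1*(-46156) = 12 - 1*(-46156) = 12 + 46156 = 46168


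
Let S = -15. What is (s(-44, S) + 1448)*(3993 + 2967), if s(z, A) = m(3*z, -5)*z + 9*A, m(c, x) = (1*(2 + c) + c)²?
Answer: -21012400080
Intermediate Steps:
m(c, x) = (2 + 2*c)² (m(c, x) = ((2 + c) + c)² = (2 + 2*c)²)
s(z, A) = 9*A + 4*z*(1 + 3*z)² (s(z, A) = (4*(1 + 3*z)²)*z + 9*A = 4*z*(1 + 3*z)² + 9*A = 9*A + 4*z*(1 + 3*z)²)
(s(-44, S) + 1448)*(3993 + 2967) = ((9*(-15) + 4*(-44)*(1 + 3*(-44))²) + 1448)*(3993 + 2967) = ((-135 + 4*(-44)*(1 - 132)²) + 1448)*6960 = ((-135 + 4*(-44)*(-131)²) + 1448)*6960 = ((-135 + 4*(-44)*17161) + 1448)*6960 = ((-135 - 3020336) + 1448)*6960 = (-3020471 + 1448)*6960 = -3019023*6960 = -21012400080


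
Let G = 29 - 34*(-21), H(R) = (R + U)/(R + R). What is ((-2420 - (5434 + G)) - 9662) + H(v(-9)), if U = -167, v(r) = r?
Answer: -164243/9 ≈ -18249.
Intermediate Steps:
H(R) = (-167 + R)/(2*R) (H(R) = (R - 167)/(R + R) = (-167 + R)/((2*R)) = (-167 + R)*(1/(2*R)) = (-167 + R)/(2*R))
G = 743 (G = 29 + 714 = 743)
((-2420 - (5434 + G)) - 9662) + H(v(-9)) = ((-2420 - (5434 + 743)) - 9662) + (½)*(-167 - 9)/(-9) = ((-2420 - 1*6177) - 9662) + (½)*(-⅑)*(-176) = ((-2420 - 6177) - 9662) + 88/9 = (-8597 - 9662) + 88/9 = -18259 + 88/9 = -164243/9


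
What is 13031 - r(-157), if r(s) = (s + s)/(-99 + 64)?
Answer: 455771/35 ≈ 13022.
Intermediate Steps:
r(s) = -2*s/35 (r(s) = (2*s)/(-35) = (2*s)*(-1/35) = -2*s/35)
13031 - r(-157) = 13031 - (-2)*(-157)/35 = 13031 - 1*314/35 = 13031 - 314/35 = 455771/35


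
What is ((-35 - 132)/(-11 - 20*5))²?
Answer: 27889/12321 ≈ 2.2635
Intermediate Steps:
((-35 - 132)/(-11 - 20*5))² = (-167/(-11 - 100))² = (-167/(-111))² = (-167*(-1/111))² = (167/111)² = 27889/12321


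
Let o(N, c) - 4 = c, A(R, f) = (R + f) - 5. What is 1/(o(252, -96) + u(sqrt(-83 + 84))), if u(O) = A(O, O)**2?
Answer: -1/83 ≈ -0.012048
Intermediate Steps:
A(R, f) = -5 + R + f
o(N, c) = 4 + c
u(O) = (-5 + 2*O)**2 (u(O) = (-5 + O + O)**2 = (-5 + 2*O)**2)
1/(o(252, -96) + u(sqrt(-83 + 84))) = 1/((4 - 96) + (-5 + 2*sqrt(-83 + 84))**2) = 1/(-92 + (-5 + 2*sqrt(1))**2) = 1/(-92 + (-5 + 2*1)**2) = 1/(-92 + (-5 + 2)**2) = 1/(-92 + (-3)**2) = 1/(-92 + 9) = 1/(-83) = -1/83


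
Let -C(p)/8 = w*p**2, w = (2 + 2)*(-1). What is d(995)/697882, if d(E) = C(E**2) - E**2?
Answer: 31364783029975/697882 ≈ 4.4943e+7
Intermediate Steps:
w = -4 (w = 4*(-1) = -4)
C(p) = 32*p**2 (C(p) = -(-32)*p**2 = 32*p**2)
d(E) = -E**2 + 32*E**4 (d(E) = 32*(E**2)**2 - E**2 = 32*E**4 - E**2 = -E**2 + 32*E**4)
d(995)/697882 = (-1*995**2 + 32*995**4)/697882 = (-1*990025 + 32*980149500625)*(1/697882) = (-990025 + 31364784020000)*(1/697882) = 31364783029975*(1/697882) = 31364783029975/697882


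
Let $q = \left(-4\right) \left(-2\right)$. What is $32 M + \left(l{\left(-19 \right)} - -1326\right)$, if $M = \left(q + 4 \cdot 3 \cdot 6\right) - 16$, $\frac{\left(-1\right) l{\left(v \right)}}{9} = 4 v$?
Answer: $4058$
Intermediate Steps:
$q = 8$
$l{\left(v \right)} = - 36 v$ ($l{\left(v \right)} = - 9 \cdot 4 v = - 36 v$)
$M = 64$ ($M = \left(8 + 4 \cdot 3 \cdot 6\right) - 16 = \left(8 + 12 \cdot 6\right) - 16 = \left(8 + 72\right) - 16 = 80 - 16 = 64$)
$32 M + \left(l{\left(-19 \right)} - -1326\right) = 32 \cdot 64 - -2010 = 2048 + \left(684 + 1326\right) = 2048 + 2010 = 4058$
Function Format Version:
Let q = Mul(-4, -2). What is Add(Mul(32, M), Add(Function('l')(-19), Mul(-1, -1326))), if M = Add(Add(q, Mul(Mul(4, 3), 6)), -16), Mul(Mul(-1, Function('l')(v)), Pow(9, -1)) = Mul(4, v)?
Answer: 4058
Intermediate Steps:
q = 8
Function('l')(v) = Mul(-36, v) (Function('l')(v) = Mul(-9, Mul(4, v)) = Mul(-36, v))
M = 64 (M = Add(Add(8, Mul(Mul(4, 3), 6)), -16) = Add(Add(8, Mul(12, 6)), -16) = Add(Add(8, 72), -16) = Add(80, -16) = 64)
Add(Mul(32, M), Add(Function('l')(-19), Mul(-1, -1326))) = Add(Mul(32, 64), Add(Mul(-36, -19), Mul(-1, -1326))) = Add(2048, Add(684, 1326)) = Add(2048, 2010) = 4058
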